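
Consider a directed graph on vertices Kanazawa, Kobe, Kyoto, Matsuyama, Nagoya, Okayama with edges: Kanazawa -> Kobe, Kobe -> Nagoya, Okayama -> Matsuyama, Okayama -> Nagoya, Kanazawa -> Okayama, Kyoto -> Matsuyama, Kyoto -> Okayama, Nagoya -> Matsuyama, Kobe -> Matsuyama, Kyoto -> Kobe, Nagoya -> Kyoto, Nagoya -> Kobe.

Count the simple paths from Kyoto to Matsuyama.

6

Kyoto→Kobe→Matsuyama
Kyoto→Kobe→Nagoya→Matsuyama
Kyoto→Matsuyama
Kyoto→Okayama→Matsuyama
Kyoto→Okayama→Nagoya→Kobe→Matsuyama
Kyoto→Okayama→Nagoya→Matsuyama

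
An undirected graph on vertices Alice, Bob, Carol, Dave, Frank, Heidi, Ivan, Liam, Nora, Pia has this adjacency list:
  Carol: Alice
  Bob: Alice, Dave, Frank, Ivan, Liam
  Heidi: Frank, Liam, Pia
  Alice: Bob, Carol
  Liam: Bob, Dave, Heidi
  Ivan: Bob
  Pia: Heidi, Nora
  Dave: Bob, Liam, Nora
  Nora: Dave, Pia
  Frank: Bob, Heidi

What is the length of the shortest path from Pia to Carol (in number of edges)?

5

Distance 0: Pia.
Distance 1: Heidi, Nora.
Distance 2: Dave, Frank, Liam.
Distance 3: Bob.
Distance 4: Alice, Ivan.
Distance 5: Carol — contains Carol.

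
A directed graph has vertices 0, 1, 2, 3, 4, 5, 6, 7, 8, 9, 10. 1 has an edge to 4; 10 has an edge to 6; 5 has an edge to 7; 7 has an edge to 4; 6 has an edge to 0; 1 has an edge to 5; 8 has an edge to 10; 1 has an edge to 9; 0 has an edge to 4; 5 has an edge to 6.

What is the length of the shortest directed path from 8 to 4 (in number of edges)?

4

Distance 0: 8.
Distance 1: 10.
Distance 2: 6.
Distance 3: 0.
Distance 4: 4 — contains 4.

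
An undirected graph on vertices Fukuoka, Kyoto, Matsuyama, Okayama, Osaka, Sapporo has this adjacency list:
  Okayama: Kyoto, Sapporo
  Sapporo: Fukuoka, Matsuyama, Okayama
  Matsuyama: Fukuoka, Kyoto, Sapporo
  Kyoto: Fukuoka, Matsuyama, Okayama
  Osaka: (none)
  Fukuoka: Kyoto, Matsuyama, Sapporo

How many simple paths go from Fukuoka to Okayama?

6

Fukuoka–Kyoto–Matsuyama–Sapporo–Okayama
Fukuoka–Kyoto–Okayama
Fukuoka–Matsuyama–Kyoto–Okayama
Fukuoka–Matsuyama–Sapporo–Okayama
Fukuoka–Sapporo–Matsuyama–Kyoto–Okayama
Fukuoka–Sapporo–Okayama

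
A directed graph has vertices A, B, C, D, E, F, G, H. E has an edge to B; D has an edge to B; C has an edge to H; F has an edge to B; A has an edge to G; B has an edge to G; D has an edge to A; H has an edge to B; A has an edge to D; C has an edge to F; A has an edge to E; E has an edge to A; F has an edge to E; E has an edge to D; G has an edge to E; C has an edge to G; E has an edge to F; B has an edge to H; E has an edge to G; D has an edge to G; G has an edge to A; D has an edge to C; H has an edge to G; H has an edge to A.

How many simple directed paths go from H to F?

H→A→D→B→G→E→F
H→A→D→C→F
H→A→D→C→G→E→F
H→A→D→G→E→F
H→A→E→D→C→F
H→A→E→F
H→A→G→E→D→C→F
H→A→G→E→F
... and 12 more.

20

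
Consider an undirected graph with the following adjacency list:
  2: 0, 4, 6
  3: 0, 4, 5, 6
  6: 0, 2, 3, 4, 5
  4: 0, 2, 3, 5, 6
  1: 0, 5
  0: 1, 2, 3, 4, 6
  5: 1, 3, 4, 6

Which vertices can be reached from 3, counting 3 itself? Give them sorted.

Start at 3.
Its neighbours: 0, 4, 5, 6.
Then their neighbours: 1, 2.
Every vertex is now reached.

0, 1, 2, 3, 4, 5, 6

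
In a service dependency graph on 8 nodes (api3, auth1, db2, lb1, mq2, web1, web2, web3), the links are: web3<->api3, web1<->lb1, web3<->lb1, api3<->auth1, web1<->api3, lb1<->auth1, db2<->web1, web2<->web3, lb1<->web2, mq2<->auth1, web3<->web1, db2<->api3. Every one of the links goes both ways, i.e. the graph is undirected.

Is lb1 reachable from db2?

Yes

Explore from db2.
Distance 1: reach api3, web1.
Distance 2: reach auth1, lb1, web3.
Found lb1.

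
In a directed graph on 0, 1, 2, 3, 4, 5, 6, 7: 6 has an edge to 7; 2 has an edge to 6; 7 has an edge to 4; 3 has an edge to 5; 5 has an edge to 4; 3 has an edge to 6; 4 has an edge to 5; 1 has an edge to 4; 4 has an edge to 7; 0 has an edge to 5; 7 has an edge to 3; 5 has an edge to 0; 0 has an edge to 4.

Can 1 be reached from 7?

Explore from 7.
Distance 1: reach 3, 4.
Distance 2: reach 5, 6.
Distance 3: reach 0.
The search from 7 is exhausted; no directed path reaches 1.

No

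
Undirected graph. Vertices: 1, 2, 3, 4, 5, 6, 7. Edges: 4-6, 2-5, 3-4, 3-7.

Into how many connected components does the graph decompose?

3

From 1: component {1}.
From 2: component {2, 5}.
From 3: component {3, 4, 6, 7}.
That's 3 components.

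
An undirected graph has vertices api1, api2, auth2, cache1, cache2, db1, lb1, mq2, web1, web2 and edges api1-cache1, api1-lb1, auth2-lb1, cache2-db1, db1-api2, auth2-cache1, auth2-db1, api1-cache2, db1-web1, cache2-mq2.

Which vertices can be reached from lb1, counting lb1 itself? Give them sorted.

api1, api2, auth2, cache1, cache2, db1, lb1, mq2, web1

Start at lb1.
Its neighbours: api1, auth2.
Then their neighbours: cache1, cache2, db1.
Then next layer: api2, mq2, web1.
Nothing further is reachable.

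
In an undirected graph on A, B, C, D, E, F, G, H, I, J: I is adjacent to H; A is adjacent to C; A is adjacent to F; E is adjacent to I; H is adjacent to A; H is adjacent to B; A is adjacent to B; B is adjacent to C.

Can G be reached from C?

No

Explore from C.
Distance 1: reach A, B.
Distance 2: reach F, H.
Distance 3: reach I.
Distance 4: reach E.
The search is exhausted without reaching G; it lies in a different component.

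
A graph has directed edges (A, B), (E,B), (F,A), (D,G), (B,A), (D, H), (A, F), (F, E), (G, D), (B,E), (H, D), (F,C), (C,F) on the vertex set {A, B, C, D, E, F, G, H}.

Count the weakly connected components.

From A: component {A, B, C, E, F}.
From D: component {D, G, H}.
That's 2 components.

2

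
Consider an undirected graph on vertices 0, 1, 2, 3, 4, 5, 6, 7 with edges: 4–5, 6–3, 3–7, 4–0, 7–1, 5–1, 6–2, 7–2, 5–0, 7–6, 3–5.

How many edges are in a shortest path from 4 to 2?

Distance 0: 4.
Distance 1: 0, 5.
Distance 2: 1, 3.
Distance 3: 6, 7.
Distance 4: 2 — contains 2.

4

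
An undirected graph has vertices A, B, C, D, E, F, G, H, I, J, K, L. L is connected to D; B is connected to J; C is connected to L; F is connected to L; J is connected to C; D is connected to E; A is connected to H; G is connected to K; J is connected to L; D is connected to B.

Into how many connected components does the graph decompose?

4

From A: component {A, H}.
From B: component {B, C, D, E, F, J, L}.
From G: component {G, K}.
From I: component {I}.
That's 4 components.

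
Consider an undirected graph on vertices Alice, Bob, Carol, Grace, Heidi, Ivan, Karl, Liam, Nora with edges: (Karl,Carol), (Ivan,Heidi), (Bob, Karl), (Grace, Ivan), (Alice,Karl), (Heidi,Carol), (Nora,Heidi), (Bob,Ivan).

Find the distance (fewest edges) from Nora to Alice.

4

Distance 0: Nora.
Distance 1: Heidi.
Distance 2: Carol, Ivan.
Distance 3: Bob, Grace, Karl.
Distance 4: Alice — contains Alice.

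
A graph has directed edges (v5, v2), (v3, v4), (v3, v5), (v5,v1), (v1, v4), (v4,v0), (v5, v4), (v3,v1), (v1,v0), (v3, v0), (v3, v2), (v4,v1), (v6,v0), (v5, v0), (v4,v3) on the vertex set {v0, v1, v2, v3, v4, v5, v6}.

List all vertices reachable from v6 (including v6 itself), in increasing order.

v0, v6

Start at v6.
Its neighbours: v0.
Nothing further is reachable.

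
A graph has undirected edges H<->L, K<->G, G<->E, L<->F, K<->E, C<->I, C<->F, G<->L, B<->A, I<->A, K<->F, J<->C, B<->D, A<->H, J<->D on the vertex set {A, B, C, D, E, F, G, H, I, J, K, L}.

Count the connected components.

From A: component {A, B, C, D, E, F, G, H, I, J, K, L}.
That's 1 component.

1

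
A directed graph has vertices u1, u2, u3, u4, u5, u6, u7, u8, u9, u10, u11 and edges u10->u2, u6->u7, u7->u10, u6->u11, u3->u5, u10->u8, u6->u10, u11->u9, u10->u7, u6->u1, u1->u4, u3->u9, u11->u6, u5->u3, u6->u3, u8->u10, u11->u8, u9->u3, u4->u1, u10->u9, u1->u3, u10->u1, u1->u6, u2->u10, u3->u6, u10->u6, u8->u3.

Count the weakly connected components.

1

From u1: component {u1, u2, u3, u4, u5, u6, u7, u8, u9, u10, u11}.
That's 1 component.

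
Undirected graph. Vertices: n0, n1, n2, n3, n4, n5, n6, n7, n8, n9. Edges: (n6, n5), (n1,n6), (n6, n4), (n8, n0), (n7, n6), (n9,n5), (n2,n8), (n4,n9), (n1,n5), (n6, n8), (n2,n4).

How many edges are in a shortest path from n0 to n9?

4

Distance 0: n0.
Distance 1: n8.
Distance 2: n2, n6.
Distance 3: n1, n4, n5, n7.
Distance 4: n9 — contains n9.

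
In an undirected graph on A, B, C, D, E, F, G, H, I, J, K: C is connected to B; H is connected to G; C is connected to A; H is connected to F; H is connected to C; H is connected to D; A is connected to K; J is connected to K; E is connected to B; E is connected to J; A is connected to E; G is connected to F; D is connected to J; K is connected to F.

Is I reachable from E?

Explore from E.
Distance 1: reach A, B, J.
Distance 2: reach C, D, K.
Distance 3: reach F, H.
Distance 4: reach G.
The search is exhausted without reaching I; it lies in a different component.

No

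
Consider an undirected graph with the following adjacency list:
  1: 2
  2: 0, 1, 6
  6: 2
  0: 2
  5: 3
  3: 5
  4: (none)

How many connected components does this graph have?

From 0: component {0, 1, 2, 6}.
From 3: component {3, 5}.
From 4: component {4}.
That's 3 components.

3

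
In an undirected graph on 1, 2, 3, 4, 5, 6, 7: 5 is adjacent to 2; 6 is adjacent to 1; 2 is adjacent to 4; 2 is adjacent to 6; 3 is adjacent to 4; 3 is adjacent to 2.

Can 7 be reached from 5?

No

Explore from 5.
Distance 1: reach 2.
Distance 2: reach 3, 4, 6.
Distance 3: reach 1.
The search is exhausted without reaching 7; it lies in a different component.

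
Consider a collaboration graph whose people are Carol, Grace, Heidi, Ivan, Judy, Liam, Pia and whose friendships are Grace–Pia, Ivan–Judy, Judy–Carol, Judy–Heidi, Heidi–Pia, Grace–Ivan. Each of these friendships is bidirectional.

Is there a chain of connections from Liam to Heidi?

Liam has no edges, so nothing is reachable from it.

No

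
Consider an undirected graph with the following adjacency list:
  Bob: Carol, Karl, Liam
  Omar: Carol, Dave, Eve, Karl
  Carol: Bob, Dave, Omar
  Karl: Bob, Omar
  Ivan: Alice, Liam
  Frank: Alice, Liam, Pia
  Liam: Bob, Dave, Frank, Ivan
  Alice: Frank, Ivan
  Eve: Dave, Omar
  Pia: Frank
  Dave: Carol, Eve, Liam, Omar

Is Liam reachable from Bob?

Explore from Bob.
Distance 1: reach Carol, Karl, Liam.
Found Liam.

Yes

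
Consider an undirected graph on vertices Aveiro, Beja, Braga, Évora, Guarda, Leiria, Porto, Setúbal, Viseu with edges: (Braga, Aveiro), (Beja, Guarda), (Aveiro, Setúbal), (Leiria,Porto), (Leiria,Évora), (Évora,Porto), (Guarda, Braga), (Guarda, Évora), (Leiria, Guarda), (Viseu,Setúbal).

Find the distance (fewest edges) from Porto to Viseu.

6

Distance 0: Porto.
Distance 1: Évora, Leiria.
Distance 2: Guarda.
Distance 3: Beja, Braga.
Distance 4: Aveiro.
Distance 5: Setúbal.
Distance 6: Viseu — contains Viseu.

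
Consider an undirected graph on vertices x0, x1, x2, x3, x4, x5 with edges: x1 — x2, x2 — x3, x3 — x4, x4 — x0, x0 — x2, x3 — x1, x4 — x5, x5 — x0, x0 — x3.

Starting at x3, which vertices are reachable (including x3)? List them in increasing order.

x0, x1, x2, x3, x4, x5

Start at x3.
Its neighbours: x0, x1, x2, x4.
Then their neighbours: x5.
Every vertex is now reached.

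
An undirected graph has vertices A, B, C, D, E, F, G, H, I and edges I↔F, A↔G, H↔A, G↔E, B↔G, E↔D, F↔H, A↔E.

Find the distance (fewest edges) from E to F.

3

Distance 0: E.
Distance 1: A, D, G.
Distance 2: B, H.
Distance 3: F — contains F.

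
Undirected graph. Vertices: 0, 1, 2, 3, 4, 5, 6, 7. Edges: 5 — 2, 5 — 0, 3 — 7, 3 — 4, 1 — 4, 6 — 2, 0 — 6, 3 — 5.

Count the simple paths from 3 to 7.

1

3–7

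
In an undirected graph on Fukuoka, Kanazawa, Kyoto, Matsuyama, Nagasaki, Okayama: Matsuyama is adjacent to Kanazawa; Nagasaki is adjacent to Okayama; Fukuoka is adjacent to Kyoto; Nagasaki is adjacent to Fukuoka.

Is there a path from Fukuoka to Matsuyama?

Explore from Fukuoka.
Distance 1: reach Kyoto, Nagasaki.
Distance 2: reach Okayama.
The search is exhausted without reaching Matsuyama; it lies in a different component.

No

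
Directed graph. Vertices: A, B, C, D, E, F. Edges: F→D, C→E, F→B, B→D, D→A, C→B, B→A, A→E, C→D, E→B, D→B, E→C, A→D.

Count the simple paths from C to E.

5

C→B→A→E
C→B→D→A→E
C→D→A→E
C→D→B→A→E
C→E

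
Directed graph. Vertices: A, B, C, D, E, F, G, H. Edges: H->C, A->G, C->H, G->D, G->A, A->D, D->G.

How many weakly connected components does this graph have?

5

From A: component {A, D, G}.
From B: component {B}.
From C: component {C, H}.
From E: component {E}.
From F: component {F}.
That's 5 components.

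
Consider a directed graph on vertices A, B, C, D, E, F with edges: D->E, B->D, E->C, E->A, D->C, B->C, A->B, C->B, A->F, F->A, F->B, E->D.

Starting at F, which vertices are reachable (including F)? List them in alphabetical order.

A, B, C, D, E, F

Start at F.
Its neighbours: A, B.
Then their neighbours: C, D.
Then next layer: E.
Every vertex is now reached.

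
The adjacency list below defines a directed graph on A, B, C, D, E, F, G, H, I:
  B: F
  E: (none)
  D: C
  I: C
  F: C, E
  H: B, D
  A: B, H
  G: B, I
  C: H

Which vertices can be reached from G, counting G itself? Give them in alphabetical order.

Start at G.
Its neighbours: B, I.
Then their neighbours: C, F.
Then next layer: E, H.
Then next layer: D.
Nothing further is reachable.

B, C, D, E, F, G, H, I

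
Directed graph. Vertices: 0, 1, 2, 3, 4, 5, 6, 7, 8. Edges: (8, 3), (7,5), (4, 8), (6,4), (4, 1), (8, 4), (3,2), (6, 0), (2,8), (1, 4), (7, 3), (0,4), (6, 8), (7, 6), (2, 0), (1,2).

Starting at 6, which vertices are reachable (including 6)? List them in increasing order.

Start at 6.
Its neighbours: 0, 4, 8.
Then their neighbours: 1, 3.
Then next layer: 2.
Nothing further is reachable.

0, 1, 2, 3, 4, 6, 8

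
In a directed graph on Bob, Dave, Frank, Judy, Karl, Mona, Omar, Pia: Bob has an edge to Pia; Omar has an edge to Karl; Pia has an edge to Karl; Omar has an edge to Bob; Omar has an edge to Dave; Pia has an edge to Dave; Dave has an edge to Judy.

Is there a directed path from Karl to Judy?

Karl has no outgoing edges, so nothing is reachable from it.

No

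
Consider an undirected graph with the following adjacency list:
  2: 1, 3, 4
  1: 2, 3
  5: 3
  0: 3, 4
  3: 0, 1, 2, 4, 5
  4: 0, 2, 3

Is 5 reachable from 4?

Explore from 4.
Distance 1: reach 0, 2, 3.
Distance 2: reach 1, 5.
Found 5.

Yes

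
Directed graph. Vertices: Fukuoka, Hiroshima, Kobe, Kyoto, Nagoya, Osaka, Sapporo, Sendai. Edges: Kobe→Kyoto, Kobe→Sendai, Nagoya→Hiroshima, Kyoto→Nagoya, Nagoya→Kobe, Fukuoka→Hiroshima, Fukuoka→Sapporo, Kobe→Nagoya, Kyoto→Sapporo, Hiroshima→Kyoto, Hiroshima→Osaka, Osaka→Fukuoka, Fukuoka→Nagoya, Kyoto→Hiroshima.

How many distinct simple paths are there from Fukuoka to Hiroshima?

Fukuoka→Hiroshima
Fukuoka→Nagoya→Hiroshima
Fukuoka→Nagoya→Kobe→Kyoto→Hiroshima

3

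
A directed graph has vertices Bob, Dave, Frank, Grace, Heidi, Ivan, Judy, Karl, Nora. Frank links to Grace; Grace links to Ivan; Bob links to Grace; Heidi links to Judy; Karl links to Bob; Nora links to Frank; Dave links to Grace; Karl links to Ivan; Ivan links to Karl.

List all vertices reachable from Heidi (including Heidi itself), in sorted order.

Start at Heidi.
Its neighbours: Judy.
Nothing further is reachable.

Heidi, Judy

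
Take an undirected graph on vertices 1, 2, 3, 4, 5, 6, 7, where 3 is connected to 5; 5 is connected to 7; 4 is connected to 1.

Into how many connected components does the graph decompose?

4

From 1: component {1, 4}.
From 2: component {2}.
From 3: component {3, 5, 7}.
From 6: component {6}.
That's 4 components.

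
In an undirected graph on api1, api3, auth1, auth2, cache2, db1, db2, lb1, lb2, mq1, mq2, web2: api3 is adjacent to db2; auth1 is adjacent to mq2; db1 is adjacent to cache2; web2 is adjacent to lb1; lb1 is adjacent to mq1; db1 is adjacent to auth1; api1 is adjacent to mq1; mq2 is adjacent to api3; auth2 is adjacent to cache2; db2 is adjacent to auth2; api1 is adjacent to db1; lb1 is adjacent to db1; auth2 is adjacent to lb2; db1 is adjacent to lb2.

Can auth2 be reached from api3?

Explore from api3.
Distance 1: reach db2, mq2.
Distance 2: reach auth1, auth2.
Found auth2.

Yes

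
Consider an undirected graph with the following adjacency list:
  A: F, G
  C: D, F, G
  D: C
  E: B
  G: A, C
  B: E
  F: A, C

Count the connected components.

2

From A: component {A, C, D, F, G}.
From B: component {B, E}.
That's 2 components.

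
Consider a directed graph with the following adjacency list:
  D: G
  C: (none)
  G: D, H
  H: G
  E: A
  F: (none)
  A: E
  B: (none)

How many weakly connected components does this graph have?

5

From A: component {A, E}.
From B: component {B}.
From C: component {C}.
From D: component {D, G, H}.
From F: component {F}.
That's 5 components.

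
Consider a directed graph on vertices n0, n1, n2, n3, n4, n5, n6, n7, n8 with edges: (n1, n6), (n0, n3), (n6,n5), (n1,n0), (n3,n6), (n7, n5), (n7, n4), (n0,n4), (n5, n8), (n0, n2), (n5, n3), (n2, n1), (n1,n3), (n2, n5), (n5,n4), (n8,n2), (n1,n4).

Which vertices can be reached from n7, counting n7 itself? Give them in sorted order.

Start at n7.
Its neighbours: n4, n5.
Then their neighbours: n3, n8.
Then next layer: n2, n6.
Then next layer: n1.
Then next layer: n0.
Every vertex is now reached.

n0, n1, n2, n3, n4, n5, n6, n7, n8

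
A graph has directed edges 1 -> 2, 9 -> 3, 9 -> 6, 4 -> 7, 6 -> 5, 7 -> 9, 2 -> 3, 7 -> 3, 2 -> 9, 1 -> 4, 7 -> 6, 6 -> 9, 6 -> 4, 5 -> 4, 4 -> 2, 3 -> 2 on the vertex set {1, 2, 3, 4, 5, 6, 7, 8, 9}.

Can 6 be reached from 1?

Yes

Explore from 1.
Distance 1: reach 2, 4.
Distance 2: reach 3, 7, 9.
Distance 3: reach 6.
Found 6.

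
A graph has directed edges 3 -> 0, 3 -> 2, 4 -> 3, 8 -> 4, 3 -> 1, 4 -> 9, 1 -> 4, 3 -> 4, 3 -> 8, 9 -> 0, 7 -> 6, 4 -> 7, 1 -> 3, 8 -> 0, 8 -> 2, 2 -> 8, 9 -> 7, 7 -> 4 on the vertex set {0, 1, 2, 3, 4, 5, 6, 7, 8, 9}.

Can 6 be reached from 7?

Yes

Explore from 7.
Distance 1: reach 4, 6.
Found 6.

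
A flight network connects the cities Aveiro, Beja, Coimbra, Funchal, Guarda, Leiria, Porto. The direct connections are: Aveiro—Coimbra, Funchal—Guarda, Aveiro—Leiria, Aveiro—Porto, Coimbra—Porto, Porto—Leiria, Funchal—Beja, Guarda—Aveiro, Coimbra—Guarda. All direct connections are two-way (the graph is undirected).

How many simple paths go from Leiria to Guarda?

Leiria–Aveiro–Coimbra–Guarda
Leiria–Aveiro–Guarda
Leiria–Aveiro–Porto–Coimbra–Guarda
Leiria–Porto–Aveiro–Coimbra–Guarda
Leiria–Porto–Aveiro–Guarda
Leiria–Porto–Coimbra–Aveiro–Guarda
Leiria–Porto–Coimbra–Guarda

7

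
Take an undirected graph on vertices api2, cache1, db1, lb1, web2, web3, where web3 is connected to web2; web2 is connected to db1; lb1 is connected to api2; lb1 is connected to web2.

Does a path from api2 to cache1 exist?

Explore from api2.
Distance 1: reach lb1.
Distance 2: reach web2.
Distance 3: reach db1, web3.
The search is exhausted without reaching cache1; it lies in a different component.

No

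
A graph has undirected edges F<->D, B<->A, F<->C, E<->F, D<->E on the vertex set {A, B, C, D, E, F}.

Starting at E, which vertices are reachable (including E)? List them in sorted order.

C, D, E, F

Start at E.
Its neighbours: D, F.
Then their neighbours: C.
Nothing further is reachable.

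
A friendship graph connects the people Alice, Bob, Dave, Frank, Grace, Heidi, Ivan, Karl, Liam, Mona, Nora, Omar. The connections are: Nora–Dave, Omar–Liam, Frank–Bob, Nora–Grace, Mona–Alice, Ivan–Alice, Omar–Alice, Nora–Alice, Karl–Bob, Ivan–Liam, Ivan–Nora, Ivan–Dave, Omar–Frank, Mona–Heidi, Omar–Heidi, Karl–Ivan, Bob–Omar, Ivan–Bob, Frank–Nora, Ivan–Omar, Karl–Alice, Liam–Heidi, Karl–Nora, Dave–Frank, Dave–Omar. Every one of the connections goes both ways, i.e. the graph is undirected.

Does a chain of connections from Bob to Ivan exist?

Yes

Explore from Bob.
Distance 1: reach Frank, Ivan, Karl, Omar.
Found Ivan.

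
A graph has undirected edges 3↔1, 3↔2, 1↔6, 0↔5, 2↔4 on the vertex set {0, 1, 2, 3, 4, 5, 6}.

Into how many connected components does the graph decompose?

From 0: component {0, 5}.
From 1: component {1, 2, 3, 4, 6}.
That's 2 components.

2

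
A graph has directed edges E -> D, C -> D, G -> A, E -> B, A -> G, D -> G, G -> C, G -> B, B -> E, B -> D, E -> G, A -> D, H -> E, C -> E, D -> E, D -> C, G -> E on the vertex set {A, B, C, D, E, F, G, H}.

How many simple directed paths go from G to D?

8

G→A→D
G→B→D
G→B→E→D
G→C→D
G→C→E→B→D
G→C→E→D
G→E→B→D
G→E→D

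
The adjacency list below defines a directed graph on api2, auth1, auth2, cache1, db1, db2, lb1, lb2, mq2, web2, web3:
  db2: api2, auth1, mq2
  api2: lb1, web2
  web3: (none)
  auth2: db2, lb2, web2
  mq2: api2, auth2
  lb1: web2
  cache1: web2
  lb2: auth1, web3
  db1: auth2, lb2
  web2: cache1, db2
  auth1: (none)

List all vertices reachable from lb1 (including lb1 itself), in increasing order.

api2, auth1, auth2, cache1, db2, lb1, lb2, mq2, web2, web3

Start at lb1.
Its neighbours: web2.
Then their neighbours: cache1, db2.
Then next layer: api2, auth1, mq2.
Then next layer: auth2.
Then next layer: lb2.
Then next layer: web3.
Nothing further is reachable.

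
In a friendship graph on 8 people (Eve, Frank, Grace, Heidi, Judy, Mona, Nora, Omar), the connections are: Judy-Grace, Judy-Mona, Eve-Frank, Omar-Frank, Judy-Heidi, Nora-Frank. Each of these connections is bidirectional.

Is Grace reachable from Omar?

Explore from Omar.
Distance 1: reach Frank.
Distance 2: reach Eve, Nora.
The search is exhausted without reaching Grace; it lies in a different component.

No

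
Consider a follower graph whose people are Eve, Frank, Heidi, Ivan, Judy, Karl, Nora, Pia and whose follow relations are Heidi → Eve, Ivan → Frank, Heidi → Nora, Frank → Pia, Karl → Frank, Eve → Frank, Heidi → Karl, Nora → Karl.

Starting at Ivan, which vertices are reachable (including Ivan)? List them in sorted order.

Start at Ivan.
Its neighbours: Frank.
Then their neighbours: Pia.
Nothing further is reachable.

Frank, Ivan, Pia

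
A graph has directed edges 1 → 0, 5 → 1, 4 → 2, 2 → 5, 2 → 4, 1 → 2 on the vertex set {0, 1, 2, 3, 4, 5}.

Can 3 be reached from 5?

Explore from 5.
Distance 1: reach 1.
Distance 2: reach 0, 2.
Distance 3: reach 4.
The search from 5 is exhausted; no directed path reaches 3.

No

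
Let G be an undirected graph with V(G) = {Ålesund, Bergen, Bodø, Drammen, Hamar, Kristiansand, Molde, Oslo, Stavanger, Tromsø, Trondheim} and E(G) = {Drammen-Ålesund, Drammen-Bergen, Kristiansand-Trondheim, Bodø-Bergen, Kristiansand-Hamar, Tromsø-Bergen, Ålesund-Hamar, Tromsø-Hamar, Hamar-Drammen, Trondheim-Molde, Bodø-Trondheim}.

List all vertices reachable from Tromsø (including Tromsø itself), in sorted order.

Ålesund, Bergen, Bodø, Drammen, Hamar, Kristiansand, Molde, Tromsø, Trondheim

Start at Tromsø.
Its neighbours: Bergen, Hamar.
Then their neighbours: Ålesund, Bodø, Drammen, Kristiansand.
Then next layer: Trondheim.
Then next layer: Molde.
Nothing further is reachable.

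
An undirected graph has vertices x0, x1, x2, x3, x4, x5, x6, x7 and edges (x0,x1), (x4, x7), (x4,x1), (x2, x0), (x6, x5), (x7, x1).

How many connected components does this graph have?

From x0: component {x0, x1, x2, x4, x7}.
From x3: component {x3}.
From x5: component {x5, x6}.
That's 3 components.

3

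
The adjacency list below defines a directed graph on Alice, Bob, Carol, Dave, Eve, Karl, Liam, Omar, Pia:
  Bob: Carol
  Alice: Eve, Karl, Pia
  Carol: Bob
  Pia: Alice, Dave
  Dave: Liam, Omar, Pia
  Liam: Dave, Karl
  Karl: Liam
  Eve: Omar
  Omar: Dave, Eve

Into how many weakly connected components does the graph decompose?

2

From Alice: component {Alice, Dave, Eve, Karl, Liam, Omar, Pia}.
From Bob: component {Bob, Carol}.
That's 2 components.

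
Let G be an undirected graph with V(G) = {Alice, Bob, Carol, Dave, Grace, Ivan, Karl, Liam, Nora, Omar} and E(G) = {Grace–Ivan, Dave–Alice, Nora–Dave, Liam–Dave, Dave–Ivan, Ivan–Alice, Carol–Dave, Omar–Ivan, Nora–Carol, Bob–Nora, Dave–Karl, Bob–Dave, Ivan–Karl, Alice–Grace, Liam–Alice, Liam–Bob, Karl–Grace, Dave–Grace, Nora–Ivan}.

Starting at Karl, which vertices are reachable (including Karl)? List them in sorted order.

Alice, Bob, Carol, Dave, Grace, Ivan, Karl, Liam, Nora, Omar

Start at Karl.
Its neighbours: Dave, Grace, Ivan.
Then their neighbours: Alice, Bob, Carol, Liam, Nora, Omar.
Every vertex is now reached.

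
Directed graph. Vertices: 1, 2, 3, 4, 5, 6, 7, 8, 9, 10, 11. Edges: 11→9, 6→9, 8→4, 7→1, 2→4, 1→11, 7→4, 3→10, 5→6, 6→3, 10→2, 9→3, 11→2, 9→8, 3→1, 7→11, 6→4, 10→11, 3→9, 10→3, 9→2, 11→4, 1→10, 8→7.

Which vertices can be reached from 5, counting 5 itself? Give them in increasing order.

1, 2, 3, 4, 5, 6, 7, 8, 9, 10, 11

Start at 5.
Its neighbours: 6.
Then their neighbours: 3, 4, 9.
Then next layer: 1, 2, 8, 10.
Then next layer: 7, 11.
Every vertex is now reached.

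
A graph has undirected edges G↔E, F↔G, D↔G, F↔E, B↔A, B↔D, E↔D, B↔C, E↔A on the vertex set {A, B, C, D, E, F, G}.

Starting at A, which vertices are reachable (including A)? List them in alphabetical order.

A, B, C, D, E, F, G

Start at A.
Its neighbours: B, E.
Then their neighbours: C, D, F, G.
Every vertex is now reached.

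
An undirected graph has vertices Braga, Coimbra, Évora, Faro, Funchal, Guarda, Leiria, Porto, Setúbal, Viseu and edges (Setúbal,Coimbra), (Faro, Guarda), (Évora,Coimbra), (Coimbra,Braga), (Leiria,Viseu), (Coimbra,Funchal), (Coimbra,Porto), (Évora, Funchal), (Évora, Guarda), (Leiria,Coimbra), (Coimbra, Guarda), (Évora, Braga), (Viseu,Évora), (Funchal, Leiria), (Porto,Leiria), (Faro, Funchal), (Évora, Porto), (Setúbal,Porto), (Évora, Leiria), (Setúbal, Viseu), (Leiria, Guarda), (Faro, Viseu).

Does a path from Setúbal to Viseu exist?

Yes

Explore from Setúbal.
Distance 1: reach Coimbra, Porto, Viseu.
Found Viseu.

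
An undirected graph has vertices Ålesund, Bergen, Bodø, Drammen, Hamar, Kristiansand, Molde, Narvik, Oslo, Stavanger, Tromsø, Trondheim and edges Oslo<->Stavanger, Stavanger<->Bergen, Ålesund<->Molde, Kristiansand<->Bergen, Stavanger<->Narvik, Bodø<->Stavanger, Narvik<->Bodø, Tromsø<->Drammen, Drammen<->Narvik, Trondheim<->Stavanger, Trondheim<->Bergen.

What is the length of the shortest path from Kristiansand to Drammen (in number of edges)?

Distance 0: Kristiansand.
Distance 1: Bergen.
Distance 2: Stavanger, Trondheim.
Distance 3: Bodø, Narvik, Oslo.
Distance 4: Drammen — contains Drammen.

4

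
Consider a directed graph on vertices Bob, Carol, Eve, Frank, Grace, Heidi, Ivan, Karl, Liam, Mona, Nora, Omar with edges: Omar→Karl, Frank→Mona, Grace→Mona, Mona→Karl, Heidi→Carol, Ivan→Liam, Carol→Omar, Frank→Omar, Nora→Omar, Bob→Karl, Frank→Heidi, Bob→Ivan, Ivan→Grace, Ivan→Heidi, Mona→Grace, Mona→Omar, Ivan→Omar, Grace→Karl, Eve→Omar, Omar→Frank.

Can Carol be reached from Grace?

Yes

Explore from Grace.
Distance 1: reach Karl, Mona.
Distance 2: reach Omar.
Distance 3: reach Frank.
Distance 4: reach Heidi.
Distance 5: reach Carol.
Found Carol.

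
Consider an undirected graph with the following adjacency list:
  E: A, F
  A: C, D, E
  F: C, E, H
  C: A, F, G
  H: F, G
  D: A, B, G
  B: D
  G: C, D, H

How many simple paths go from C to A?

5

C–A
C–F–E–A
C–F–H–G–D–A
C–G–D–A
C–G–H–F–E–A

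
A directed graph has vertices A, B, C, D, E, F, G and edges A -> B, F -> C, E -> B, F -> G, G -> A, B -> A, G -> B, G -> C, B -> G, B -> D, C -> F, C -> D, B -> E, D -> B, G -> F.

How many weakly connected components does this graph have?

From A: component {A, B, C, D, E, F, G}.
That's 1 component.

1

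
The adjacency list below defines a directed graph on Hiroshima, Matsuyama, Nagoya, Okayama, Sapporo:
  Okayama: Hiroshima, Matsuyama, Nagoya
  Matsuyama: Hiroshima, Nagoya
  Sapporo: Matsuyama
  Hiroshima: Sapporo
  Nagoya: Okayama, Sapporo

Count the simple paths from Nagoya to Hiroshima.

Nagoya→Okayama→Hiroshima
Nagoya→Okayama→Matsuyama→Hiroshima
Nagoya→Sapporo→Matsuyama→Hiroshima

3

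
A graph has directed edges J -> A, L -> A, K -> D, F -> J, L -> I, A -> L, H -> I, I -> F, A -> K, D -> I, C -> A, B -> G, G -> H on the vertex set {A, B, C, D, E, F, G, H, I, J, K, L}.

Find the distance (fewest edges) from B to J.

Distance 0: B.
Distance 1: G.
Distance 2: H.
Distance 3: I.
Distance 4: F.
Distance 5: J — contains J.

5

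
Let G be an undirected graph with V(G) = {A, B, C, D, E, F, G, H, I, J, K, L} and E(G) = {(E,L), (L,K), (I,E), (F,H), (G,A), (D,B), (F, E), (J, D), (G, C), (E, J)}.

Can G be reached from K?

No

Explore from K.
Distance 1: reach L.
Distance 2: reach E.
Distance 3: reach F, I, J.
Distance 4: reach D, H.
Distance 5: reach B.
The search is exhausted without reaching G; it lies in a different component.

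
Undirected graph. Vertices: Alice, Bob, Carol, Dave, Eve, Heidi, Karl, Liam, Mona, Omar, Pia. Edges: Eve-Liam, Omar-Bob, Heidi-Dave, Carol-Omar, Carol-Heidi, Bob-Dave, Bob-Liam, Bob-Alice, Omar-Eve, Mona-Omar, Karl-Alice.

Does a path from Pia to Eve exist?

Pia has no edges, so nothing is reachable from it.

No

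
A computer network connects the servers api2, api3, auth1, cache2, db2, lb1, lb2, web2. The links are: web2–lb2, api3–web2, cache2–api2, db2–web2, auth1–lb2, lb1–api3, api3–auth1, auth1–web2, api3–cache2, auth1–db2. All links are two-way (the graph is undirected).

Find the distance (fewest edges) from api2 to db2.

4

Distance 0: api2.
Distance 1: cache2.
Distance 2: api3.
Distance 3: auth1, lb1, web2.
Distance 4: db2, lb2 — contains db2.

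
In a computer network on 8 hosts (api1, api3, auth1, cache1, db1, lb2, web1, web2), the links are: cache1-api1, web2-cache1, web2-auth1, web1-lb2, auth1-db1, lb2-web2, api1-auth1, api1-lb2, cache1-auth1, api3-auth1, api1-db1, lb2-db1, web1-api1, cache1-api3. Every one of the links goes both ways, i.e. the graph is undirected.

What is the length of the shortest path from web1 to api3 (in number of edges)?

Distance 0: web1.
Distance 1: api1, lb2.
Distance 2: auth1, cache1, db1, web2.
Distance 3: api3 — contains api3.

3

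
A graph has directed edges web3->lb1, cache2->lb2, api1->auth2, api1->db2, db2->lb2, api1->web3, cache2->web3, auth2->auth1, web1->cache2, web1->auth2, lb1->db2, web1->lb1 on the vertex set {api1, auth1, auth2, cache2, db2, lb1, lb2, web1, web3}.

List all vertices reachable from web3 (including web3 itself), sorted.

Start at web3.
Its neighbours: lb1.
Then their neighbours: db2.
Then next layer: lb2.
Nothing further is reachable.

db2, lb1, lb2, web3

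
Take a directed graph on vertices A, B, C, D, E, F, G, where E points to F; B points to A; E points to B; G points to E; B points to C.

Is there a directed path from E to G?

Explore from E.
Distance 1: reach B, F.
Distance 2: reach A, C.
The search from E is exhausted; no directed path reaches G.

No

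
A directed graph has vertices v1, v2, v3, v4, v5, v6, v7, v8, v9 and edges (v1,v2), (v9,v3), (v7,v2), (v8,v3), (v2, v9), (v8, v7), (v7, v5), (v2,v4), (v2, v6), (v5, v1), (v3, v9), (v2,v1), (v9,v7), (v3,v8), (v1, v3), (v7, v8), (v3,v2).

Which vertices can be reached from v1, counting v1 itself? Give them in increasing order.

Start at v1.
Its neighbours: v2, v3.
Then their neighbours: v4, v6, v8, v9.
Then next layer: v7.
Then next layer: v5.
Every vertex is now reached.

v1, v2, v3, v4, v5, v6, v7, v8, v9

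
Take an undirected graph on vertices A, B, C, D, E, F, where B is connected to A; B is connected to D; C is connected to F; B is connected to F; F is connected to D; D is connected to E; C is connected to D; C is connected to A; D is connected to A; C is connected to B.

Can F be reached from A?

Yes

Explore from A.
Distance 1: reach B, C, D.
Distance 2: reach E, F.
Found F.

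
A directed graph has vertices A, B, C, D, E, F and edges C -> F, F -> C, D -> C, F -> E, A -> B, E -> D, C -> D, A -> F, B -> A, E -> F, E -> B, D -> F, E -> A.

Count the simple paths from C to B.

4

C→D→F→E→A→B
C→D→F→E→B
C→F→E→A→B
C→F→E→B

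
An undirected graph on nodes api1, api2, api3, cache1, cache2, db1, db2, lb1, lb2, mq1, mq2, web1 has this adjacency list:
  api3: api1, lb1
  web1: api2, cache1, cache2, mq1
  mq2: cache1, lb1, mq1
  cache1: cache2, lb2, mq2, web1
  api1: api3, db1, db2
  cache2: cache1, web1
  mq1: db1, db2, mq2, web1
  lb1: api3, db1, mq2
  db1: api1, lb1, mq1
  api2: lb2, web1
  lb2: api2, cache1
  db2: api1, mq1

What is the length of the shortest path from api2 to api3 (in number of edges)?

Distance 0: api2.
Distance 1: lb2, web1.
Distance 2: cache1, cache2, mq1.
Distance 3: db1, db2, mq2.
Distance 4: api1, lb1.
Distance 5: api3 — contains api3.

5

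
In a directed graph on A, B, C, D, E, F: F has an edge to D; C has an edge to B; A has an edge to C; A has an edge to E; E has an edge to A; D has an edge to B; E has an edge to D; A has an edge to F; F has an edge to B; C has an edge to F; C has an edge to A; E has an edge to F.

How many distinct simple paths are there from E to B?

E→A→C→B
E→A→C→F→B
E→A→C→F→D→B
E→A→F→B
E→A→F→D→B
E→D→B
E→F→B
E→F→D→B

8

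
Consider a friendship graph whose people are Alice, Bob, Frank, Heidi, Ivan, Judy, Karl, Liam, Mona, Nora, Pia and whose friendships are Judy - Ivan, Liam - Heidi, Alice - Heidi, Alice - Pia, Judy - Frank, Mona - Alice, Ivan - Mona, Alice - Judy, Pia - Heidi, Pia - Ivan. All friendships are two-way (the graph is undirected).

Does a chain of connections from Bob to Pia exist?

Bob has no edges, so nothing is reachable from it.

No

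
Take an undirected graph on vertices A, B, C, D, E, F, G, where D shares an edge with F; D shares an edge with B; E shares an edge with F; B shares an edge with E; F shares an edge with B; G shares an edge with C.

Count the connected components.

3

From A: component {A}.
From B: component {B, D, E, F}.
From C: component {C, G}.
That's 3 components.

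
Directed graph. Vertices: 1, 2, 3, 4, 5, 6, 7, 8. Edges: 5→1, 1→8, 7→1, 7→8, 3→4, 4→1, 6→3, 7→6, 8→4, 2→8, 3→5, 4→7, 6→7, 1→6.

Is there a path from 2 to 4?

Yes

Explore from 2.
Distance 1: reach 8.
Distance 2: reach 4.
Found 4.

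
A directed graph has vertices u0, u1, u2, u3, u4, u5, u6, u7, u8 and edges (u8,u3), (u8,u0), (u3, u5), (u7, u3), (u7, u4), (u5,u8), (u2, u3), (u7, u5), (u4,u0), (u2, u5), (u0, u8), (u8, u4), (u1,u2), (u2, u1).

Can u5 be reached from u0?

Explore from u0.
Distance 1: reach u8.
Distance 2: reach u3, u4.
Distance 3: reach u5.
Found u5.

Yes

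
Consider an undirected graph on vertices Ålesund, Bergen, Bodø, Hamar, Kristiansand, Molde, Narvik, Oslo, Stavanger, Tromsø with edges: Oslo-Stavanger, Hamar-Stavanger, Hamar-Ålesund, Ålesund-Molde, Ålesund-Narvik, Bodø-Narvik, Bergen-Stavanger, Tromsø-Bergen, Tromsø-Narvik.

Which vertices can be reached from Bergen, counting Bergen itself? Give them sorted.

Start at Bergen.
Its neighbours: Stavanger, Tromsø.
Then their neighbours: Hamar, Narvik, Oslo.
Then next layer: Ålesund, Bodø.
Then next layer: Molde.
Nothing further is reachable.

Ålesund, Bergen, Bodø, Hamar, Molde, Narvik, Oslo, Stavanger, Tromsø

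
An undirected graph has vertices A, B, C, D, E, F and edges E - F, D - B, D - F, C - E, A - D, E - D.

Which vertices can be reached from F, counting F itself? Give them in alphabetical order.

Start at F.
Its neighbours: D, E.
Then their neighbours: A, B, C.
Every vertex is now reached.

A, B, C, D, E, F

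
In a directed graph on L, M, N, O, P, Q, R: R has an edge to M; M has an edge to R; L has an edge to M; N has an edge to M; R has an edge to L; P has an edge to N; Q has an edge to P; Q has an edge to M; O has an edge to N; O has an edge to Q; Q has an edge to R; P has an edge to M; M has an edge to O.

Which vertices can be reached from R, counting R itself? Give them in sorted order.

Start at R.
Its neighbours: L, M.
Then their neighbours: O.
Then next layer: N, Q.
Then next layer: P.
Every vertex is now reached.

L, M, N, O, P, Q, R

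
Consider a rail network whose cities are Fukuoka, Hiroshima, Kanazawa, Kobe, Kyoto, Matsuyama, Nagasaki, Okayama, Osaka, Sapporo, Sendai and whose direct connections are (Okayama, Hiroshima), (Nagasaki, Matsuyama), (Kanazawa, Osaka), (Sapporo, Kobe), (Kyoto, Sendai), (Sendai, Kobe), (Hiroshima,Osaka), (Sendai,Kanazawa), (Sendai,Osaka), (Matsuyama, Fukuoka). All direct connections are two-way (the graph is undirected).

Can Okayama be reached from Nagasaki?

No

Explore from Nagasaki.
Distance 1: reach Matsuyama.
Distance 2: reach Fukuoka.
The search is exhausted without reaching Okayama; it lies in a different component.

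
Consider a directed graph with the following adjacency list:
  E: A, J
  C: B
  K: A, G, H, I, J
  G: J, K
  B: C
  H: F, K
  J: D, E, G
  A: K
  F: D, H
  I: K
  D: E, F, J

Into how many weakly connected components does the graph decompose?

From A: component {A, D, E, F, G, H, I, J, K}.
From B: component {B, C}.
That's 2 components.

2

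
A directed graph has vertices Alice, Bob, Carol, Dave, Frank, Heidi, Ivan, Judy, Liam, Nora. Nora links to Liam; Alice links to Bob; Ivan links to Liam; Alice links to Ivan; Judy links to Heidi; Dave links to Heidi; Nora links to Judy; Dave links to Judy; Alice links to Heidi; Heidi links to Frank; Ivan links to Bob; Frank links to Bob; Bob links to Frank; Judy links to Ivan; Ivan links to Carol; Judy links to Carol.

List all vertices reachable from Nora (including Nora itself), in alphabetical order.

Bob, Carol, Frank, Heidi, Ivan, Judy, Liam, Nora

Start at Nora.
Its neighbours: Judy, Liam.
Then their neighbours: Carol, Heidi, Ivan.
Then next layer: Bob, Frank.
Nothing further is reachable.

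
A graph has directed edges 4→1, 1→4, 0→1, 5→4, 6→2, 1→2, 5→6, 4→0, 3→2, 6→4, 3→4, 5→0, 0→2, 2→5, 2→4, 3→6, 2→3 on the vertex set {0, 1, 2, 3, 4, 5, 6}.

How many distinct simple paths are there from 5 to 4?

11

5→0→1→2→3→4
5→0→1→2→3→6→4
5→0→1→2→4
5→0→1→4
5→0→2→3→4
5→0→2→3→6→4
5→0→2→4
5→4
5→6→2→3→4
5→6→2→4
5→6→4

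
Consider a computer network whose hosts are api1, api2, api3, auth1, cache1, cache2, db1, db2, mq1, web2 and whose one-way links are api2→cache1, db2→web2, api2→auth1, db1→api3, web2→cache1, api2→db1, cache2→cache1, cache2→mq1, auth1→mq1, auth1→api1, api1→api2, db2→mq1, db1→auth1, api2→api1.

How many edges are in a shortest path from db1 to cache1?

Distance 0: db1.
Distance 1: api3, auth1.
Distance 2: api1, mq1.
Distance 3: api2.
Distance 4: cache1 — contains cache1.

4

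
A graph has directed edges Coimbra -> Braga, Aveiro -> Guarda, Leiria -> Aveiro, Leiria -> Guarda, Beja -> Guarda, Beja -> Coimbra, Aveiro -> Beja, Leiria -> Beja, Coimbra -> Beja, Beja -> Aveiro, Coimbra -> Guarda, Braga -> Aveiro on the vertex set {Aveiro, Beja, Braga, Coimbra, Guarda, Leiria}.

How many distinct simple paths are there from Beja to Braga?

Beja→Coimbra→Braga

1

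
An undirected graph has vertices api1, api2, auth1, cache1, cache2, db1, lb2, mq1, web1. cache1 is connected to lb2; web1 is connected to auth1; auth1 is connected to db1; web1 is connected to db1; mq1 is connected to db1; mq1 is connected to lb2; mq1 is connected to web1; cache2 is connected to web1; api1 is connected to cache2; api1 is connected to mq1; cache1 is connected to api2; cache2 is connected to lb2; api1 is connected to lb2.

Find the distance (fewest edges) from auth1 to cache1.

4

Distance 0: auth1.
Distance 1: db1, web1.
Distance 2: cache2, mq1.
Distance 3: api1, lb2.
Distance 4: cache1 — contains cache1.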